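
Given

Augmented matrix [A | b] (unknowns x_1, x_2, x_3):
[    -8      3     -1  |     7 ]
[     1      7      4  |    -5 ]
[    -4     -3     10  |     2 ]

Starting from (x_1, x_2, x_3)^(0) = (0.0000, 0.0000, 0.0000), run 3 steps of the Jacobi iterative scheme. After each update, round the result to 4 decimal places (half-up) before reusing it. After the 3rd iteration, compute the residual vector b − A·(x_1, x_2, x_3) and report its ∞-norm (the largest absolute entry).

Iteration 1:
  x_1 = (7 - (3)·0.0000 - (-1)·0.0000) / (-8) = -0.8750
  x_2 = (-5 - (1)·0.0000 - (4)·0.0000) / (7) = -0.7143
  x_3 = (2 - (-4)·0.0000 - (-3)·0.0000) / (10) = 0.2000
Iteration 2:
  x_1 = (7 - (3)·-0.7143 - (-1)·0.2000) / (-8) = -1.1679
  x_2 = (-5 - (1)·-0.8750 - (4)·0.2000) / (7) = -0.7036
  x_3 = (2 - (-4)·-0.8750 - (-3)·-0.7143) / (10) = -0.3643
Iteration 3:
  x_1 = (7 - (3)·-0.7036 - (-1)·-0.3643) / (-8) = -1.0933
  x_2 = (-5 - (1)·-1.1679 - (4)·-0.3643) / (7) = -0.3393
  x_3 = (2 - (-4)·-1.1679 - (-3)·-0.7036) / (10) = -0.4782
Residual b − A·x = (-1.2067, 0.3812, 1.3909); ∞-norm = 1.3909

1.3909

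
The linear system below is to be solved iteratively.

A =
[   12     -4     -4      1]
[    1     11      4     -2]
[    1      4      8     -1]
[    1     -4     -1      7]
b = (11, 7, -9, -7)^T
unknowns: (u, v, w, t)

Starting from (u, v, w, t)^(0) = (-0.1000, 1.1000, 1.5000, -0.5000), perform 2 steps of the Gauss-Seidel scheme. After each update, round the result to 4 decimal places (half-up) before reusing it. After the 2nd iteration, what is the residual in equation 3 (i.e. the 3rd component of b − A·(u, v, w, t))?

Iteration 1:
  u = (11 - (-4)·1.1000 - (-4)·1.5000 - (1)·-0.5000) / (12) = 1.8250
  v = (7 - (1)·1.8250 - (4)·1.5000 - (-2)·-0.5000) / (11) = -0.1659
  w = (-9 - (1)·1.8250 - (4)·-0.1659 - (-1)·-0.5000) / (8) = -1.3327
  t = (-7 - (1)·1.8250 - (-4)·-0.1659 - (-1)·-1.3327) / (7) = -1.5459
Iteration 2:
  u = (11 - (-4)·-0.1659 - (-4)·-1.3327 - (1)·-1.5459) / (12) = 0.5460
  v = (7 - (1)·0.5460 - (4)·-1.3327 - (-2)·-1.5459) / (11) = 0.7903
  w = (-9 - (1)·0.5460 - (4)·0.7903 - (-1)·-1.5459) / (8) = -1.7816
  t = (-7 - (1)·0.5460 - (-4)·0.7903 - (-1)·-1.7816) / (7) = -0.8809
Residual b − A·x = (1.3637, 3.1253, 0.6647, -0.0001)

0.6647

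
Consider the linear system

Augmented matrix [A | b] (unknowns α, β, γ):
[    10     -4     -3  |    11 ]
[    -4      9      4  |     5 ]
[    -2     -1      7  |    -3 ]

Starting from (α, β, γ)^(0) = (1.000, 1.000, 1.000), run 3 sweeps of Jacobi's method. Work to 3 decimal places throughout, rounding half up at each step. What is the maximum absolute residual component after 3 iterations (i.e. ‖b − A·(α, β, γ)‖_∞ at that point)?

Iteration 1:
  α = (11 - (-4)·1.000 - (-3)·1.000) / (10) = 1.800
  β = (5 - (-4)·1.000 - (4)·1.000) / (9) = 0.556
  γ = (-3 - (-2)·1.000 - (-1)·1.000) / (7) = 0.000
Iteration 2:
  α = (11 - (-4)·0.556 - (-3)·0.000) / (10) = 1.322
  β = (5 - (-4)·1.800 - (4)·0.000) / (9) = 1.356
  γ = (-3 - (-2)·1.800 - (-1)·0.556) / (7) = 0.165
Iteration 3:
  α = (11 - (-4)·1.356 - (-3)·0.165) / (10) = 1.692
  β = (5 - (-4)·1.322 - (4)·0.165) / (9) = 1.070
  γ = (-3 - (-2)·1.322 - (-1)·1.356) / (7) = 0.143
Residual b − A·x = (-1.211, 1.566, 0.453); ∞-norm = 1.566

1.566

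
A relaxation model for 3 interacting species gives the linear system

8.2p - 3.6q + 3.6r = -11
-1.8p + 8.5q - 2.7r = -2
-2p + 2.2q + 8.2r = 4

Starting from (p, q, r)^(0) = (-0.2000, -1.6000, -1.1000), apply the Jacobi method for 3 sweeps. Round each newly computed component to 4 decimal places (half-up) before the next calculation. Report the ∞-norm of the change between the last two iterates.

Iteration 1:
  p = (-11 - (-3.6)·-1.6000 - (3.6)·-1.1000) / (8.2) = -1.5610
  q = (-2 - (-1.8)·-0.2000 - (-2.7)·-1.1000) / (8.5) = -0.6271
  r = (4 - (-2)·-0.2000 - (2.2)·-1.6000) / (8.2) = 0.8683
Iteration 2:
  p = (-11 - (-3.6)·-0.6271 - (3.6)·0.8683) / (8.2) = -1.9980
  q = (-2 - (-1.8)·-1.5610 - (-2.7)·0.8683) / (8.5) = -0.2900
  r = (4 - (-2)·-1.5610 - (2.2)·-0.6271) / (8.2) = 0.2753
Iteration 3:
  p = (-11 - (-3.6)·-0.2900 - (3.6)·0.2753) / (8.2) = -1.5896
  q = (-2 - (-1.8)·-1.9980 - (-2.7)·0.2753) / (8.5) = -0.5710
  r = (4 - (-2)·-1.9980 - (2.2)·-0.2900) / (8.2) = 0.0783
Change: (0.4084, -0.2810, -0.1970) → max |·| = 0.4084

0.4084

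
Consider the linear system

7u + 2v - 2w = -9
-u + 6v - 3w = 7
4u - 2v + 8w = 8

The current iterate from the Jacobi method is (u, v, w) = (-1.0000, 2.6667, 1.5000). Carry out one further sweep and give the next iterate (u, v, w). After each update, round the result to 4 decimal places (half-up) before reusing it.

One sweep:
  u = (-9 - (2)·2.6667 - (-2)·1.5000) / (7) = -1.6191
  v = (7 - (-1)·-1.0000 - (-3)·1.5000) / (6) = 1.7500
  w = (8 - (4)·-1.0000 - (-2)·2.6667) / (8) = 2.1667

(-1.6191, 1.7500, 2.1667)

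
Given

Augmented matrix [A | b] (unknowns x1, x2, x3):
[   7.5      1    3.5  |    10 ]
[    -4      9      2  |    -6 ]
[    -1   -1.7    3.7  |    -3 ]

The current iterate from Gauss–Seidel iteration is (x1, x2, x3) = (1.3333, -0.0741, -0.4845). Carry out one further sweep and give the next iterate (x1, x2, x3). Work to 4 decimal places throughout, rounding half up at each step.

One sweep:
  x1 = (10 - (1)·-0.0741 - (3.5)·-0.4845) / (7.5) = 1.5693
  x2 = (-6 - (-4)·1.5693 - (2)·-0.4845) / (9) = 0.1385
  x3 = (-3 - (-1)·1.5693 - (-1.7)·0.1385) / (3.7) = -0.3230

(1.5693, 0.1385, -0.3230)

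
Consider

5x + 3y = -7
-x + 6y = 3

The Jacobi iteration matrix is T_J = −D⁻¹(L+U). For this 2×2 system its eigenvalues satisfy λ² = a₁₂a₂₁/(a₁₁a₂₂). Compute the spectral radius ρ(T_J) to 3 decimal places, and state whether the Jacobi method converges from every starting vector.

0.316

a₁₂a₂₁/(a₁₁a₂₂) = (3)·(-1) / ((5)·(6)) = -0.100000
ρ = √|-0.100000| = √0.100000 = 0.316
ρ < 1, so Jacobi converges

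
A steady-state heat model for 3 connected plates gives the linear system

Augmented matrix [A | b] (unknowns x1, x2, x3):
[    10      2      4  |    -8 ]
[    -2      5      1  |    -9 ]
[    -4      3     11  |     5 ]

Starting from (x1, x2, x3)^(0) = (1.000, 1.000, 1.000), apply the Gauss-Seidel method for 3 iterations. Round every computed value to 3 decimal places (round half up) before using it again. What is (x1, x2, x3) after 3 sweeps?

(-0.707, -2.251, 0.811)

Iteration 1:
  x1 = (-8 - (2)·1.000 - (4)·1.000) / (10) = -1.400
  x2 = (-9 - (-2)·-1.400 - (1)·1.000) / (5) = -2.560
  x3 = (5 - (-4)·-1.400 - (3)·-2.560) / (11) = 0.644
Iteration 2:
  x1 = (-8 - (2)·-2.560 - (4)·0.644) / (10) = -0.546
  x2 = (-9 - (-2)·-0.546 - (1)·0.644) / (5) = -2.147
  x3 = (5 - (-4)·-0.546 - (3)·-2.147) / (11) = 0.842
Iteration 3:
  x1 = (-8 - (2)·-2.147 - (4)·0.842) / (10) = -0.707
  x2 = (-9 - (-2)·-0.707 - (1)·0.842) / (5) = -2.251
  x3 = (5 - (-4)·-0.707 - (3)·-2.251) / (11) = 0.811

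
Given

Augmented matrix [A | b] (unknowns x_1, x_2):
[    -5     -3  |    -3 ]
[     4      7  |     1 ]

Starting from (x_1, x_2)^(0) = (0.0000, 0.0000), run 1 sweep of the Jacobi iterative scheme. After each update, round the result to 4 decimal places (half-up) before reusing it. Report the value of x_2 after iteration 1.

Iteration 1:
  x_1 = (-3 - (-3)·0.0000) / (-5) = 0.6000
  x_2 = (1 - (4)·0.0000) / (7) = 0.1429

0.1429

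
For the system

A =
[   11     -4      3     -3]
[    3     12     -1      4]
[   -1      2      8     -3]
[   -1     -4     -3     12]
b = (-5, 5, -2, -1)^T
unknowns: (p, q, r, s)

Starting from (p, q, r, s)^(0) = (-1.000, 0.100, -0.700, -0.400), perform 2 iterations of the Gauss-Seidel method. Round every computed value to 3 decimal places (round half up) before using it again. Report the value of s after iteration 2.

-0.051

Iteration 1:
  p = (-5 - (-4)·0.100 - (3)·-0.700 - (-3)·-0.400) / (11) = -0.336
  q = (5 - (3)·-0.336 - (-1)·-0.700 - (4)·-0.400) / (12) = 0.576
  r = (-2 - (-1)·-0.336 - (2)·0.576 - (-3)·-0.400) / (8) = -0.586
  s = (-1 - (-1)·-0.336 - (-4)·0.576 - (-3)·-0.586) / (12) = -0.066
Iteration 2:
  p = (-5 - (-4)·0.576 - (3)·-0.586 - (-3)·-0.066) / (11) = -0.103
  q = (5 - (3)·-0.103 - (-1)·-0.586 - (4)·-0.066) / (12) = 0.416
  r = (-2 - (-1)·-0.103 - (2)·0.416 - (-3)·-0.066) / (8) = -0.392
  s = (-1 - (-1)·-0.103 - (-4)·0.416 - (-3)·-0.392) / (12) = -0.051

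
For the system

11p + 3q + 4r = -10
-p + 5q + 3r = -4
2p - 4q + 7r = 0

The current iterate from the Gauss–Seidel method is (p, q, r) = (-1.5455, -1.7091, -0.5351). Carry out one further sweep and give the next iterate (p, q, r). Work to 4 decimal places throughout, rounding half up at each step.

One sweep:
  p = (-10 - (3)·-1.7091 - (4)·-0.5351) / (11) = -0.2484
  q = (-4 - (-1)·-0.2484 - (3)·-0.5351) / (5) = -0.5286
  r = (0 - (2)·-0.2484 - (-4)·-0.5286) / (7) = -0.2311

(-0.2484, -0.5286, -0.2311)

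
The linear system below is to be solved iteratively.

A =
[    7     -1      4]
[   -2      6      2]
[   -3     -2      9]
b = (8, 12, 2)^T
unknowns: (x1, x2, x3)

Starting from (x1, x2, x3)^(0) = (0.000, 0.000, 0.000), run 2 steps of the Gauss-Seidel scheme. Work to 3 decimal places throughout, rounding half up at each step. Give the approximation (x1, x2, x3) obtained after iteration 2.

Iteration 1:
  x1 = (8 - (-1)·0.000 - (4)·0.000) / (7) = 1.143
  x2 = (12 - (-2)·1.143 - (2)·0.000) / (6) = 2.381
  x3 = (2 - (-3)·1.143 - (-2)·2.381) / (9) = 1.132
Iteration 2:
  x1 = (8 - (-1)·2.381 - (4)·1.132) / (7) = 0.836
  x2 = (12 - (-2)·0.836 - (2)·1.132) / (6) = 1.901
  x3 = (2 - (-3)·0.836 - (-2)·1.901) / (9) = 0.923

(0.836, 1.901, 0.923)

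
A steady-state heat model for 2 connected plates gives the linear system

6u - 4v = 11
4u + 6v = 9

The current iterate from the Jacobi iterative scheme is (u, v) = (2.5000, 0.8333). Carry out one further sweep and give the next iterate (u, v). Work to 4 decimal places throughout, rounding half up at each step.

(2.3889, -0.1667)

One sweep:
  u = (11 - (-4)·0.8333) / (6) = 2.3889
  v = (9 - (4)·2.5000) / (6) = -0.1667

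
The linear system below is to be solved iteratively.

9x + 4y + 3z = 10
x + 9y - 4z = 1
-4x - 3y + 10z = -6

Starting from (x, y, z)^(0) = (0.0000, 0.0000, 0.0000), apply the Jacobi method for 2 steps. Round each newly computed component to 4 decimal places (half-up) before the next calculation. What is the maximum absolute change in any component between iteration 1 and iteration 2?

Iteration 1:
  x = (10 - (4)·0.0000 - (3)·0.0000) / (9) = 1.1111
  y = (1 - (1)·0.0000 - (-4)·0.0000) / (9) = 0.1111
  z = (-6 - (-4)·0.0000 - (-3)·0.0000) / (10) = -0.6000
Iteration 2:
  x = (10 - (4)·0.1111 - (3)·-0.6000) / (9) = 1.2617
  y = (1 - (1)·1.1111 - (-4)·-0.6000) / (9) = -0.2790
  z = (-6 - (-4)·1.1111 - (-3)·0.1111) / (10) = -0.1222
Change: (0.1506, -0.3901, 0.4778) → max |·| = 0.4778

0.4778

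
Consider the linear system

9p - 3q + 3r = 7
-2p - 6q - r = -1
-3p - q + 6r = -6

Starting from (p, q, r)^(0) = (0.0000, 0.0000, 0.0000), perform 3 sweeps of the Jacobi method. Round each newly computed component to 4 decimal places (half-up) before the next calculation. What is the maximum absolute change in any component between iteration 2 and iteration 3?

0.1991

Iteration 1:
  p = (7 - (-3)·0.0000 - (3)·0.0000) / (9) = 0.7778
  q = (-1 - (-2)·0.0000 - (-1)·0.0000) / (-6) = 0.1667
  r = (-6 - (-3)·0.0000 - (-1)·0.0000) / (6) = -1.0000
Iteration 2:
  p = (7 - (-3)·0.1667 - (3)·-1.0000) / (9) = 1.1667
  q = (-1 - (-2)·0.7778 - (-1)·-1.0000) / (-6) = 0.0741
  r = (-6 - (-3)·0.7778 - (-1)·0.1667) / (6) = -0.5833
Iteration 3:
  p = (7 - (-3)·0.0741 - (3)·-0.5833) / (9) = 0.9969
  q = (-1 - (-2)·1.1667 - (-1)·-0.5833) / (-6) = -0.1250
  r = (-6 - (-3)·1.1667 - (-1)·0.0741) / (6) = -0.4043
Change: (-0.1698, -0.1991, 0.1790) → max |·| = 0.1991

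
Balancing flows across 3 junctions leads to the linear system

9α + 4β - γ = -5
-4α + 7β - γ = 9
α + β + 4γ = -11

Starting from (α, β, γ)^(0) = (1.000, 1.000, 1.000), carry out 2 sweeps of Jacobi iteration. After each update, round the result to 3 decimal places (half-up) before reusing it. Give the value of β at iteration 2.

Iteration 1:
  α = (-5 - (4)·1.000 - (-1)·1.000) / (9) = -0.889
  β = (9 - (-4)·1.000 - (-1)·1.000) / (7) = 2.000
  γ = (-11 - (1)·1.000 - (1)·1.000) / (4) = -3.250
Iteration 2:
  α = (-5 - (4)·2.000 - (-1)·-3.250) / (9) = -1.806
  β = (9 - (-4)·-0.889 - (-1)·-3.250) / (7) = 0.313
  γ = (-11 - (1)·-0.889 - (1)·2.000) / (4) = -3.028

0.313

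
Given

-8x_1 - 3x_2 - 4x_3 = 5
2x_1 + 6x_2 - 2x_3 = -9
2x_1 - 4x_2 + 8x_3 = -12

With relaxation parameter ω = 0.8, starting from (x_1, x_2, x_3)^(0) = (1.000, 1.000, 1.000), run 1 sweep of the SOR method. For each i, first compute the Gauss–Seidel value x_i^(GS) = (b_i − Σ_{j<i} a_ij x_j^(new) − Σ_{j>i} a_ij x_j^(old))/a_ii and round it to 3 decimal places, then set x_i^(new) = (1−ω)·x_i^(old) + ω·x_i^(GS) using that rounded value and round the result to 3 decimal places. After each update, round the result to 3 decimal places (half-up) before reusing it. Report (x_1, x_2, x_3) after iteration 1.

Iteration 1:
  x_1: GS value = (5 - (-3)·1.000 - (-4)·1.000) / (-8) = -1.500;  x_1 ← (1−ω)·1.000 + ω·-1.500 = -1.000
  x_2: GS value = (-9 - (2)·-1.000 - (-2)·1.000) / (6) = -0.833;  x_2 ← (1−ω)·1.000 + ω·-0.833 = -0.466
  x_3: GS value = (-12 - (2)·-1.000 - (-4)·-0.466) / (8) = -1.483;  x_3 ← (1−ω)·1.000 + ω·-1.483 = -0.986

(-1.000, -0.466, -0.986)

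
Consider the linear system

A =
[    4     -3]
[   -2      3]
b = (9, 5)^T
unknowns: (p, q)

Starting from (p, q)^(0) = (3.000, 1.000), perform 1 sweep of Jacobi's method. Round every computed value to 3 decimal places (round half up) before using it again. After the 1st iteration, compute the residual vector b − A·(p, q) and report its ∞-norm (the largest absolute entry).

8.001

Iteration 1:
  p = (9 - (-3)·1.000) / (4) = 3.000
  q = (5 - (-2)·3.000) / (3) = 3.667
Residual b − A·x = (8.001, -0.001); ∞-norm = 8.001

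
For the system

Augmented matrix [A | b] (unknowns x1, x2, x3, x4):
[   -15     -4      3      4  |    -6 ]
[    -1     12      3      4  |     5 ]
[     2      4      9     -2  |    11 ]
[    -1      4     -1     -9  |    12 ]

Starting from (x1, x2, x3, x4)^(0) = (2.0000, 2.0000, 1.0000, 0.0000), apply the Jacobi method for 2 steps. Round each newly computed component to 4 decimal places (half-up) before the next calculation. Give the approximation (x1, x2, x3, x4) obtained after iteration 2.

(0.0815, 0.7093, 0.8864, -1.1803)

Iteration 1:
  x1 = (-6 - (-4)·2.0000 - (3)·1.0000 - (4)·0.0000) / (-15) = 0.0667
  x2 = (5 - (-1)·2.0000 - (3)·1.0000 - (4)·0.0000) / (12) = 0.3333
  x3 = (11 - (2)·2.0000 - (4)·2.0000 - (-2)·0.0000) / (9) = -0.1111
  x4 = (12 - (-1)·2.0000 - (4)·2.0000 - (-1)·1.0000) / (-9) = -0.7778
Iteration 2:
  x1 = (-6 - (-4)·0.3333 - (3)·-0.1111 - (4)·-0.7778) / (-15) = 0.0815
  x2 = (5 - (-1)·0.0667 - (3)·-0.1111 - (4)·-0.7778) / (12) = 0.7093
  x3 = (11 - (2)·0.0667 - (4)·0.3333 - (-2)·-0.7778) / (9) = 0.8864
  x4 = (12 - (-1)·0.0667 - (4)·0.3333 - (-1)·-0.1111) / (-9) = -1.1803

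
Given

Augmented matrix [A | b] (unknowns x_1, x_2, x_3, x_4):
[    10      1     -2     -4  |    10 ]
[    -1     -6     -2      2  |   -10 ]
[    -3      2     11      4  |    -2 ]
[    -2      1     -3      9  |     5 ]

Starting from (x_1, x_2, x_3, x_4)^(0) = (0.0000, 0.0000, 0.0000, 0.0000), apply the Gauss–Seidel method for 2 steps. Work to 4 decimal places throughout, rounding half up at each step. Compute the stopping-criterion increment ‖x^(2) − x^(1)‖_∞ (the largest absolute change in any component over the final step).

0.2385

Iteration 1:
  x_1 = (10 - (1)·0.0000 - (-2)·0.0000 - (-4)·0.0000) / (10) = 1.0000
  x_2 = (-10 - (-1)·1.0000 - (-2)·0.0000 - (2)·0.0000) / (-6) = 1.5000
  x_3 = (-2 - (-3)·1.0000 - (2)·1.5000 - (4)·0.0000) / (11) = -0.1818
  x_4 = (5 - (-2)·1.0000 - (1)·1.5000 - (-3)·-0.1818) / (9) = 0.5505
Iteration 2:
  x_1 = (10 - (1)·1.5000 - (-2)·-0.1818 - (-4)·0.5505) / (10) = 1.0338
  x_2 = (-10 - (-1)·1.0338 - (-2)·-0.1818 - (2)·0.5505) / (-6) = 1.7385
  x_3 = (-2 - (-3)·1.0338 - (2)·1.7385 - (4)·0.5505) / (11) = -0.4161
  x_4 = (5 - (-2)·1.0338 - (1)·1.7385 - (-3)·-0.4161) / (9) = 0.4534
Change: (0.0338, 0.2385, -0.2343, -0.0971) → max |·| = 0.2385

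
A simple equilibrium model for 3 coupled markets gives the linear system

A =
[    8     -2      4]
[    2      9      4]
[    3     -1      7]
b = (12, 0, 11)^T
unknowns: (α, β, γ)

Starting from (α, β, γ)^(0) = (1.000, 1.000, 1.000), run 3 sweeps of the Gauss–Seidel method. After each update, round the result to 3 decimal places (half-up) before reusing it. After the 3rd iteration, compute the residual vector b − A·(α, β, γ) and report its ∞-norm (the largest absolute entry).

Iteration 1:
  α = (12 - (-2)·1.000 - (4)·1.000) / (8) = 1.250
  β = (0 - (2)·1.250 - (4)·1.000) / (9) = -0.722
  γ = (11 - (3)·1.250 - (-1)·-0.722) / (7) = 0.933
Iteration 2:
  α = (12 - (-2)·-0.722 - (4)·0.933) / (8) = 0.853
  β = (0 - (2)·0.853 - (4)·0.933) / (9) = -0.604
  γ = (11 - (3)·0.853 - (-1)·-0.604) / (7) = 1.120
Iteration 3:
  α = (12 - (-2)·-0.604 - (4)·1.120) / (8) = 0.789
  β = (0 - (2)·0.789 - (4)·1.120) / (9) = -0.673
  γ = (11 - (3)·0.789 - (-1)·-0.673) / (7) = 1.137
Residual b − A·x = (-0.206, -0.069, 0.001); ∞-norm = 0.206

0.206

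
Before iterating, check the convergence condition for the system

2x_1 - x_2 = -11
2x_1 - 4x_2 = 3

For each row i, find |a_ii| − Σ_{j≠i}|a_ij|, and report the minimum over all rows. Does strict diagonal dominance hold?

row 1: |2| − (1) = 1
row 2: |-4| − (2) = 2
minimum over rows = 1 → strictly diagonally dominant (convergence guaranteed)

1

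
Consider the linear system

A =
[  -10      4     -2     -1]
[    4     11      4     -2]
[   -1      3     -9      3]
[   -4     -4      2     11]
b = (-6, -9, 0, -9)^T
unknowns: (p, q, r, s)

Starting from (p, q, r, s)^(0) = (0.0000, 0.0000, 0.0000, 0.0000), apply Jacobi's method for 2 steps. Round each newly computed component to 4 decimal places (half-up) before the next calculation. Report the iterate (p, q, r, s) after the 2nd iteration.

Iteration 1:
  p = (-6 - (4)·0.0000 - (-2)·0.0000 - (-1)·0.0000) / (-10) = 0.6000
  q = (-9 - (4)·0.0000 - (4)·0.0000 - (-2)·0.0000) / (11) = -0.8182
  r = (0 - (-1)·0.0000 - (3)·0.0000 - (3)·0.0000) / (-9) = 0.0000
  s = (-9 - (-4)·0.0000 - (-4)·0.0000 - (2)·0.0000) / (11) = -0.8182
Iteration 2:
  p = (-6 - (4)·-0.8182 - (-2)·0.0000 - (-1)·-0.8182) / (-10) = 0.3545
  q = (-9 - (4)·0.6000 - (4)·0.0000 - (-2)·-0.8182) / (11) = -1.1851
  r = (0 - (-1)·0.6000 - (3)·-0.8182 - (3)·-0.8182) / (-9) = -0.6121
  s = (-9 - (-4)·0.6000 - (-4)·-0.8182 - (2)·0.0000) / (11) = -0.8975

(0.3545, -1.1851, -0.6121, -0.8975)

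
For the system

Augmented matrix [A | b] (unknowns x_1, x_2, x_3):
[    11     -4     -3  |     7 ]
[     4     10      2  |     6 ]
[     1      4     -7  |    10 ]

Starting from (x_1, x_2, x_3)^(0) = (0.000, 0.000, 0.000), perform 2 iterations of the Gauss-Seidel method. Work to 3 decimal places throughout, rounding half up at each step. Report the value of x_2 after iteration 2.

Iteration 1:
  x_1 = (7 - (-4)·0.000 - (-3)·0.000) / (11) = 0.636
  x_2 = (6 - (4)·0.636 - (2)·0.000) / (10) = 0.346
  x_3 = (10 - (1)·0.636 - (4)·0.346) / (-7) = -1.140
Iteration 2:
  x_1 = (7 - (-4)·0.346 - (-3)·-1.140) / (11) = 0.451
  x_2 = (6 - (4)·0.451 - (2)·-1.140) / (10) = 0.648
  x_3 = (10 - (1)·0.451 - (4)·0.648) / (-7) = -0.994

0.648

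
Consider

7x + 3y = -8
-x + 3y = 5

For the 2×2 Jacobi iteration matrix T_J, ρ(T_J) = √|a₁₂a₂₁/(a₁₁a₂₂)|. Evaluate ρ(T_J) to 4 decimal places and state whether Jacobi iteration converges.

a₁₂a₂₁/(a₁₁a₂₂) = (3)·(-1) / ((7)·(3)) = -0.142857
ρ = √|-0.142857| = √0.142857 = 0.3780
ρ < 1, so Jacobi converges

0.3780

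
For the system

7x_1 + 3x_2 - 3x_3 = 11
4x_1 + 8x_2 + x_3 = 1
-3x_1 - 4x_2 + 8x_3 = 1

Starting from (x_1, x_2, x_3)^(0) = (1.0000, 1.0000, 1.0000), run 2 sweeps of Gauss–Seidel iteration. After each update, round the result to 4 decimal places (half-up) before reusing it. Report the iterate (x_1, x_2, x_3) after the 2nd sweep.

(2.0459, -0.9381, 0.4232)

Iteration 1:
  x_1 = (11 - (3)·1.0000 - (-3)·1.0000) / (7) = 1.5714
  x_2 = (1 - (4)·1.5714 - (1)·1.0000) / (8) = -0.7857
  x_3 = (1 - (-3)·1.5714 - (-4)·-0.7857) / (8) = 0.3214
Iteration 2:
  x_1 = (11 - (3)·-0.7857 - (-3)·0.3214) / (7) = 2.0459
  x_2 = (1 - (4)·2.0459 - (1)·0.3214) / (8) = -0.9381
  x_3 = (1 - (-3)·2.0459 - (-4)·-0.9381) / (8) = 0.4232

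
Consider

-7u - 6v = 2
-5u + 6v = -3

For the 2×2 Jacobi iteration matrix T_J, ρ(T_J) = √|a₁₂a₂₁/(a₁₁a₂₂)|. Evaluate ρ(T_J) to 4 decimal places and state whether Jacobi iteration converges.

a₁₂a₂₁/(a₁₁a₂₂) = (-6)·(-5) / ((-7)·(6)) = -0.714286
ρ = √|-0.714286| = √0.714286 = 0.8452
ρ < 1, so Jacobi converges

0.8452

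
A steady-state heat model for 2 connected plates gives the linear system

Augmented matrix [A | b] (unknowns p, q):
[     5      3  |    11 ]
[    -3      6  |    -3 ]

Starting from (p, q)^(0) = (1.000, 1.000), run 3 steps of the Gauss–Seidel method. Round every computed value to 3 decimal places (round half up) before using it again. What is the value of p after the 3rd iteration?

1.894

Iteration 1:
  p = (11 - (3)·1.000) / (5) = 1.600
  q = (-3 - (-3)·1.600) / (6) = 0.300
Iteration 2:
  p = (11 - (3)·0.300) / (5) = 2.020
  q = (-3 - (-3)·2.020) / (6) = 0.510
Iteration 3:
  p = (11 - (3)·0.510) / (5) = 1.894
  q = (-3 - (-3)·1.894) / (6) = 0.447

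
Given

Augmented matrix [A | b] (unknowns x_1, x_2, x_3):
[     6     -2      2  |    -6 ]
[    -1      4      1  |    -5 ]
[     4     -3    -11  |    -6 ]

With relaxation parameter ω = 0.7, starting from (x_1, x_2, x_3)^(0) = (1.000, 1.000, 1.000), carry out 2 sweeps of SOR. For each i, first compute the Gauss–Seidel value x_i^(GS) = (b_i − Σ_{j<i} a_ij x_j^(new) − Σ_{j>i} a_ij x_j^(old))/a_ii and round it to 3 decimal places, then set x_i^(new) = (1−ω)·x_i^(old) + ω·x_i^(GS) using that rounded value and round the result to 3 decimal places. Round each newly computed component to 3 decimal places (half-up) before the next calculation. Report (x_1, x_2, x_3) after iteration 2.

Iteration 1:
  x_1: GS value = (-6 - (-2)·1.000 - (2)·1.000) / (6) = -1.000;  x_1 ← (1−ω)·1.000 + ω·-1.000 = -0.400
  x_2: GS value = (-5 - (-1)·-0.400 - (1)·1.000) / (4) = -1.600;  x_2 ← (1−ω)·1.000 + ω·-1.600 = -0.820
  x_3: GS value = (-6 - (4)·-0.400 - (-3)·-0.820) / (-11) = 0.624;  x_3 ← (1−ω)·1.000 + ω·0.624 = 0.737
Iteration 2:
  x_1: GS value = (-6 - (-2)·-0.820 - (2)·0.737) / (6) = -1.519;  x_1 ← (1−ω)·-0.400 + ω·-1.519 = -1.183
  x_2: GS value = (-5 - (-1)·-1.183 - (1)·0.737) / (4) = -1.730;  x_2 ← (1−ω)·-0.820 + ω·-1.730 = -1.457
  x_3: GS value = (-6 - (4)·-1.183 - (-3)·-1.457) / (-11) = 0.513;  x_3 ← (1−ω)·0.737 + ω·0.513 = 0.580

(-1.183, -1.457, 0.580)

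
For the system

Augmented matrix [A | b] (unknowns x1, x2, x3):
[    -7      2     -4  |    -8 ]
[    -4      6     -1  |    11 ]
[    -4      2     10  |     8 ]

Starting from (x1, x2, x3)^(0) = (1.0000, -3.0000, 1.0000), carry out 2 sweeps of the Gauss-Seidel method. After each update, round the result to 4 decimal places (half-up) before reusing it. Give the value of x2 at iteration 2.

2.8705

Iteration 1:
  x1 = (-8 - (2)·-3.0000 - (-4)·1.0000) / (-7) = -0.2857
  x2 = (11 - (-4)·-0.2857 - (-1)·1.0000) / (6) = 1.8095
  x3 = (8 - (-4)·-0.2857 - (2)·1.8095) / (10) = 0.3238
Iteration 2:
  x1 = (-8 - (2)·1.8095 - (-4)·0.3238) / (-7) = 1.4748
  x2 = (11 - (-4)·1.4748 - (-1)·0.3238) / (6) = 2.8705
  x3 = (8 - (-4)·1.4748 - (2)·2.8705) / (10) = 0.8158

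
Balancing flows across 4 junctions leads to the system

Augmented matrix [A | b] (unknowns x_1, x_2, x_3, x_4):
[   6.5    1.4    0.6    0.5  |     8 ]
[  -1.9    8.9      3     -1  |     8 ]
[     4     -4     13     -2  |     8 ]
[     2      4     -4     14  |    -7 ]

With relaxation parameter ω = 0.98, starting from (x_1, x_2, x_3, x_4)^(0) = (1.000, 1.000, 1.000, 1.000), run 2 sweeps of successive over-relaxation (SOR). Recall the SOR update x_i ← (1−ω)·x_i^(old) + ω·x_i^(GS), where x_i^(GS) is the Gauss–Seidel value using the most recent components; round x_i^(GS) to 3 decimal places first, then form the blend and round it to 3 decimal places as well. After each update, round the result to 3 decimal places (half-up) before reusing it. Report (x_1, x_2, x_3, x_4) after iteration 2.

Iteration 1:
  x_1: GS value = (8 - (1.4)·1.000 - (0.6)·1.000 - (0.5)·1.000) / (6.5) = 0.846;  x_1 ← (1−ω)·1.000 + ω·0.846 = 0.849
  x_2: GS value = (8 - (-1.9)·0.849 - (3)·1.000 - (-1)·1.000) / (8.9) = 0.855;  x_2 ← (1−ω)·1.000 + ω·0.855 = 0.858
  x_3: GS value = (8 - (4)·0.849 - (-4)·0.858 - (-2)·1.000) / (13) = 0.772;  x_3 ← (1−ω)·1.000 + ω·0.772 = 0.777
  x_4: GS value = (-7 - (2)·0.849 - (4)·0.858 - (-4)·0.777) / (14) = -0.644;  x_4 ← (1−ω)·1.000 + ω·-0.644 = -0.611
Iteration 2:
  x_1: GS value = (8 - (1.4)·0.858 - (0.6)·0.777 - (0.5)·-0.611) / (6.5) = 1.021;  x_1 ← (1−ω)·0.849 + ω·1.021 = 1.018
  x_2: GS value = (8 - (-1.9)·1.018 - (3)·0.777 - (-1)·-0.611) / (8.9) = 0.786;  x_2 ← (1−ω)·0.858 + ω·0.786 = 0.787
  x_3: GS value = (8 - (4)·1.018 - (-4)·0.787 - (-2)·-0.611) / (13) = 0.450;  x_3 ← (1−ω)·0.777 + ω·0.450 = 0.457
  x_4: GS value = (-7 - (2)·1.018 - (4)·0.787 - (-4)·0.457) / (14) = -0.740;  x_4 ← (1−ω)·-0.611 + ω·-0.740 = -0.737

(1.018, 0.787, 0.457, -0.737)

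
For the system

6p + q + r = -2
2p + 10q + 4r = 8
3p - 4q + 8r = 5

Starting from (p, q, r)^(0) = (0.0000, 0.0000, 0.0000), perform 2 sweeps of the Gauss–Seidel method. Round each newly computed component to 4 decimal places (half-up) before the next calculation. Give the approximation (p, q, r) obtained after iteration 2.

Iteration 1:
  p = (-2 - (1)·0.0000 - (1)·0.0000) / (6) = -0.3333
  q = (8 - (2)·-0.3333 - (4)·0.0000) / (10) = 0.8667
  r = (5 - (3)·-0.3333 - (-4)·0.8667) / (8) = 1.1833
Iteration 2:
  p = (-2 - (1)·0.8667 - (1)·1.1833) / (6) = -0.6750
  q = (8 - (2)·-0.6750 - (4)·1.1833) / (10) = 0.4617
  r = (5 - (3)·-0.6750 - (-4)·0.4617) / (8) = 1.1090

(-0.6750, 0.4617, 1.1090)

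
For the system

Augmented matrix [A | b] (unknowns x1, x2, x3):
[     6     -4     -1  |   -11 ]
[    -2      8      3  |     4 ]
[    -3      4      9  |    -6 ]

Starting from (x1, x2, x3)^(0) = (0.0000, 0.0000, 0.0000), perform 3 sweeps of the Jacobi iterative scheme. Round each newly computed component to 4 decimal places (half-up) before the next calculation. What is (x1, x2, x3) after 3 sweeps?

(-1.8889, 0.6597, -1.3333)

Iteration 1:
  x1 = (-11 - (-4)·0.0000 - (-1)·0.0000) / (6) = -1.8333
  x2 = (4 - (-2)·0.0000 - (3)·0.0000) / (8) = 0.5000
  x3 = (-6 - (-3)·0.0000 - (4)·0.0000) / (9) = -0.6667
Iteration 2:
  x1 = (-11 - (-4)·0.5000 - (-1)·-0.6667) / (6) = -1.6111
  x2 = (4 - (-2)·-1.8333 - (3)·-0.6667) / (8) = 0.2917
  x3 = (-6 - (-3)·-1.8333 - (4)·0.5000) / (9) = -1.5000
Iteration 3:
  x1 = (-11 - (-4)·0.2917 - (-1)·-1.5000) / (6) = -1.8889
  x2 = (4 - (-2)·-1.6111 - (3)·-1.5000) / (8) = 0.6597
  x3 = (-6 - (-3)·-1.6111 - (4)·0.2917) / (9) = -1.3333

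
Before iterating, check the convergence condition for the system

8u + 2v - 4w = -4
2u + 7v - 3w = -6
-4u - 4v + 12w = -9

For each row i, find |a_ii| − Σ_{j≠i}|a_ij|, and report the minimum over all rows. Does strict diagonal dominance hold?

row 1: |8| − (2+4) = 2
row 2: |7| − (2+3) = 2
row 3: |12| − (4+4) = 4
minimum over rows = 2 → strictly diagonally dominant (convergence guaranteed)

2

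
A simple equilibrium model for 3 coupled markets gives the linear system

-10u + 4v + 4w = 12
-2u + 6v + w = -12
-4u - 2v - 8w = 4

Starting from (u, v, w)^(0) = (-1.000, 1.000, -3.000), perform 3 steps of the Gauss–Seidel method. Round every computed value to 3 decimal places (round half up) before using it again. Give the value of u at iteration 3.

-1.887

Iteration 1:
  u = (12 - (4)·1.000 - (4)·-3.000) / (-10) = -2.000
  v = (-12 - (-2)·-2.000 - (1)·-3.000) / (6) = -2.167
  w = (4 - (-4)·-2.000 - (-2)·-2.167) / (-8) = 1.042
Iteration 2:
  u = (12 - (4)·-2.167 - (4)·1.042) / (-10) = -1.650
  v = (-12 - (-2)·-1.650 - (1)·1.042) / (6) = -2.724
  w = (4 - (-4)·-1.650 - (-2)·-2.724) / (-8) = 1.006
Iteration 3:
  u = (12 - (4)·-2.724 - (4)·1.006) / (-10) = -1.887
  v = (-12 - (-2)·-1.887 - (1)·1.006) / (6) = -2.797
  w = (4 - (-4)·-1.887 - (-2)·-2.797) / (-8) = 1.143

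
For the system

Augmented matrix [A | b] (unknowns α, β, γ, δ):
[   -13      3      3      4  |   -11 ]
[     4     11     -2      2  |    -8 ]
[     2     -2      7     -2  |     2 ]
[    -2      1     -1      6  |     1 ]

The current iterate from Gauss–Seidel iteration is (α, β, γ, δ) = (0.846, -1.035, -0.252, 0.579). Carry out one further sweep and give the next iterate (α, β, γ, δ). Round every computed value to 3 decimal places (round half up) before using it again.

One sweep:
  α = (-11 - (3)·-1.035 - (3)·-0.252 - (4)·0.579) / (-13) = 0.727
  β = (-8 - (4)·0.727 - (-2)·-0.252 - (2)·0.579) / (11) = -1.143
  γ = (2 - (2)·0.727 - (-2)·-1.143 - (-2)·0.579) / (7) = -0.083
  δ = (1 - (-2)·0.727 - (1)·-1.143 - (-1)·-0.083) / (6) = 0.586

(0.727, -1.143, -0.083, 0.586)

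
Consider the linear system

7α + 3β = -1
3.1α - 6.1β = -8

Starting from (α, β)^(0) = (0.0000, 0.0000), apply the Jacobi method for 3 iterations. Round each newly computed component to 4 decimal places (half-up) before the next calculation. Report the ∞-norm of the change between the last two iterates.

Iteration 1:
  α = (-1 - (3)·0.0000) / (7) = -0.1429
  β = (-8 - (3.1)·0.0000) / (-6.1) = 1.3115
Iteration 2:
  α = (-1 - (3)·1.3115) / (7) = -0.7049
  β = (-8 - (3.1)·-0.1429) / (-6.1) = 1.2389
Iteration 3:
  α = (-1 - (3)·1.2389) / (7) = -0.6738
  β = (-8 - (3.1)·-0.7049) / (-6.1) = 0.9532
Change: (0.0311, -0.2857) → max |·| = 0.2857

0.2857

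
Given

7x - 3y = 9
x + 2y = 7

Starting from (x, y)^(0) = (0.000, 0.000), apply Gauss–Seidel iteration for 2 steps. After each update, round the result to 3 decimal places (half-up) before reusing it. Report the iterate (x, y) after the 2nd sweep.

(2.510, 2.245)

Iteration 1:
  x = (9 - (-3)·0.000) / (7) = 1.286
  y = (7 - (1)·1.286) / (2) = 2.857
Iteration 2:
  x = (9 - (-3)·2.857) / (7) = 2.510
  y = (7 - (1)·2.510) / (2) = 2.245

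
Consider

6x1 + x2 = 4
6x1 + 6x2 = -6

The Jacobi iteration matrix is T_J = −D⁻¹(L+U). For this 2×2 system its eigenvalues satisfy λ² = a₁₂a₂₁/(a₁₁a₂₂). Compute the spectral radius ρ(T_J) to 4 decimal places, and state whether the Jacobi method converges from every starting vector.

0.4082

a₁₂a₂₁/(a₁₁a₂₂) = (1)·(6) / ((6)·(6)) = 0.166667
ρ = √|0.166667| = √0.166667 = 0.4082
ρ < 1, so Jacobi converges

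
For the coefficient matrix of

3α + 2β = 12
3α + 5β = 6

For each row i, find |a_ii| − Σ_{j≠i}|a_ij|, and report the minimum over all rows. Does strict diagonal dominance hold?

row 1: |3| − (2) = 1
row 2: |5| − (3) = 2
minimum over rows = 1 → strictly diagonally dominant (convergence guaranteed)

1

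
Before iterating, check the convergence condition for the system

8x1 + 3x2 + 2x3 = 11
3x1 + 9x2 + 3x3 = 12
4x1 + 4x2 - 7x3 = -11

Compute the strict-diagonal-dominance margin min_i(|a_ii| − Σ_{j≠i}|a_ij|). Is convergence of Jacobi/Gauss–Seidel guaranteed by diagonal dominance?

-1

row 1: |8| − (3+2) = 3
row 2: |9| − (3+3) = 3
row 3: |-7| − (4+4) = -1
minimum over rows = -1 → not strictly diagonally dominant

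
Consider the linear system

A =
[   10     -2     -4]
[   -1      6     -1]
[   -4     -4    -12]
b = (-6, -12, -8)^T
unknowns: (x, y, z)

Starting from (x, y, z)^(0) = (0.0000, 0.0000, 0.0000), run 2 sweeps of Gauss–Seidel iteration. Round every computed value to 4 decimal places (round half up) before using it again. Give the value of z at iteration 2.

1.3992

Iteration 1:
  x = (-6 - (-2)·0.0000 - (-4)·0.0000) / (10) = -0.6000
  y = (-12 - (-1)·-0.6000 - (-1)·0.0000) / (6) = -2.1000
  z = (-8 - (-4)·-0.6000 - (-4)·-2.1000) / (-12) = 1.5667
Iteration 2:
  x = (-6 - (-2)·-2.1000 - (-4)·1.5667) / (10) = -0.3933
  y = (-12 - (-1)·-0.3933 - (-1)·1.5667) / (6) = -1.8044
  z = (-8 - (-4)·-0.3933 - (-4)·-1.8044) / (-12) = 1.3992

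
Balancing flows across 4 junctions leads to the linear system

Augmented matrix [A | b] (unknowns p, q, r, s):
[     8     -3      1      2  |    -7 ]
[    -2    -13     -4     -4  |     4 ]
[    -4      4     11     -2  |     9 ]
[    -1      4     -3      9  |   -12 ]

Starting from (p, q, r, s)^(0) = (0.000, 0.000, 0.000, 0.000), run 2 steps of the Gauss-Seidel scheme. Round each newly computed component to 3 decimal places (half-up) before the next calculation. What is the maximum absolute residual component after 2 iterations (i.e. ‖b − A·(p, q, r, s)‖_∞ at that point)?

Iteration 1:
  p = (-7 - (-3)·0.000 - (1)·0.000 - (2)·0.000) / (8) = -0.875
  q = (4 - (-2)·-0.875 - (-4)·0.000 - (-4)·0.000) / (-13) = -0.173
  r = (9 - (-4)·-0.875 - (4)·-0.173 - (-2)·0.000) / (11) = 0.563
  s = (-12 - (-1)·-0.875 - (4)·-0.173 - (-3)·0.563) / (9) = -1.166
Iteration 2:
  p = (-7 - (-3)·-0.173 - (1)·0.563 - (2)·-1.166) / (8) = -0.719
  q = (4 - (-2)·-0.719 - (-4)·0.563 - (-4)·-1.166) / (-13) = -0.012
  r = (9 - (-4)·-0.719 - (4)·-0.012 - (-2)·-1.166) / (11) = 0.349
  s = (-12 - (-1)·-0.719 - (4)·-0.012 - (-3)·0.349) / (9) = -1.292
Residual b − A·x = (0.951, -1.366, -0.251, 0.004); ∞-norm = 1.366

1.366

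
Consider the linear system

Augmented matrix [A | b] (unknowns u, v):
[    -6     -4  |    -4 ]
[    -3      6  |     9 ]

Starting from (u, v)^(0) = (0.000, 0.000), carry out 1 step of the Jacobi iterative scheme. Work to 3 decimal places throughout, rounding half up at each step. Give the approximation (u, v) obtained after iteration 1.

Iteration 1:
  u = (-4 - (-4)·0.000) / (-6) = 0.667
  v = (9 - (-3)·0.000) / (6) = 1.500

(0.667, 1.500)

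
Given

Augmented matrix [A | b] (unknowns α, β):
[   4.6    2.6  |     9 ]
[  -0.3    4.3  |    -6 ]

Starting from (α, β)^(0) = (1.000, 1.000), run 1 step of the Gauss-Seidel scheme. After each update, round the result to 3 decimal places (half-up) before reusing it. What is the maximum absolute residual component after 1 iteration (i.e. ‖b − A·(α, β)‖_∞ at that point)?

5.976

Iteration 1:
  α = (9 - (2.6)·1.000) / (4.6) = 1.391
  β = (-6 - (-0.3)·1.391) / (4.3) = -1.298
Residual b − A·x = (5.976, -0.001); ∞-norm = 5.976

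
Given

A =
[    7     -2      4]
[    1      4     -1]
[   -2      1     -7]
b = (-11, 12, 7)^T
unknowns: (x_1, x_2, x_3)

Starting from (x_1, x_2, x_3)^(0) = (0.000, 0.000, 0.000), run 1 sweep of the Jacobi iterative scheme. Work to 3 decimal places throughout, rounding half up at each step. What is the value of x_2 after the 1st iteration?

3.000

Iteration 1:
  x_1 = (-11 - (-2)·0.000 - (4)·0.000) / (7) = -1.571
  x_2 = (12 - (1)·0.000 - (-1)·0.000) / (4) = 3.000
  x_3 = (7 - (-2)·0.000 - (1)·0.000) / (-7) = -1.000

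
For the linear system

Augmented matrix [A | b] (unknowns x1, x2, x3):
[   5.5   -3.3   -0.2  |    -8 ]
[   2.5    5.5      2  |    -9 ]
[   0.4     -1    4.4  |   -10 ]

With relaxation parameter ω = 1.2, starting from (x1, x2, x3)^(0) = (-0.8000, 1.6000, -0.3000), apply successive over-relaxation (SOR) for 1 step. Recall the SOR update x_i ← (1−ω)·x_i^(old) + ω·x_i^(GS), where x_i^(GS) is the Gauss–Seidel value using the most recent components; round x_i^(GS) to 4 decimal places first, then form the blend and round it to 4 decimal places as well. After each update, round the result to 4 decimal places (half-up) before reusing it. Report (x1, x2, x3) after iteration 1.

Iteration 1:
  x1: GS value = (-8 - (-3.3)·1.6000 - (-0.2)·-0.3000) / (5.5) = -0.5055;  x1 ← (1−ω)·-0.8000 + ω·-0.5055 = -0.4466
  x2: GS value = (-9 - (2.5)·-0.4466 - (2)·-0.3000) / (5.5) = -1.3243;  x2 ← (1−ω)·1.6000 + ω·-1.3243 = -1.9092
  x3: GS value = (-10 - (0.4)·-0.4466 - (-1)·-1.9092) / (4.4) = -2.6660;  x3 ← (1−ω)·-0.3000 + ω·-2.6660 = -3.1392

(-0.4466, -1.9092, -3.1392)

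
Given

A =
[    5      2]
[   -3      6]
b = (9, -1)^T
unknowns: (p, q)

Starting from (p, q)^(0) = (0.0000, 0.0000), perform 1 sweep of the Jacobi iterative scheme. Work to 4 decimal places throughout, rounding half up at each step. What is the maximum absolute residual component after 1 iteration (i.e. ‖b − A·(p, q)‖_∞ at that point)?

5.4002

Iteration 1:
  p = (9 - (2)·0.0000) / (5) = 1.8000
  q = (-1 - (-3)·0.0000) / (6) = -0.1667
Residual b − A·x = (0.3334, 5.4002); ∞-norm = 5.4002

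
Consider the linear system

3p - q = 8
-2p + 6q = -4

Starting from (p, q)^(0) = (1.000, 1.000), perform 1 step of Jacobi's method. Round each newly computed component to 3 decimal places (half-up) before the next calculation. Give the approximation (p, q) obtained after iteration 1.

(3.000, -0.333)

Iteration 1:
  p = (8 - (-1)·1.000) / (3) = 3.000
  q = (-4 - (-2)·1.000) / (6) = -0.333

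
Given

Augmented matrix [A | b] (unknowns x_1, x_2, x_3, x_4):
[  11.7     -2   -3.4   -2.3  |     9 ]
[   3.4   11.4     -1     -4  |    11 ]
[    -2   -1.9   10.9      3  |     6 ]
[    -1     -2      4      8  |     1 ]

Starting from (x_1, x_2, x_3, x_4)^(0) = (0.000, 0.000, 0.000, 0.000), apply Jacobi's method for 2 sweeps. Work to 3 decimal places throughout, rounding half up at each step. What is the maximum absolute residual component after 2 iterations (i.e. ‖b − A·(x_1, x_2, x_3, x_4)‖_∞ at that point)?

Iteration 1:
  x_1 = (9 - (-2)·0.000 - (-3.4)·0.000 - (-2.3)·0.000) / (11.7) = 0.769
  x_2 = (11 - (3.4)·0.000 - (-1)·0.000 - (-4)·0.000) / (11.4) = 0.965
  x_3 = (6 - (-2)·0.000 - (-1.9)·0.000 - (3)·0.000) / (10.9) = 0.550
  x_4 = (1 - (-1)·0.000 - (-2)·0.000 - (4)·0.000) / (8) = 0.125
Iteration 2:
  x_1 = (9 - (-2)·0.965 - (-3.4)·0.550 - (-2.3)·0.125) / (11.7) = 1.119
  x_2 = (11 - (3.4)·0.769 - (-1)·0.550 - (-4)·0.125) / (11.4) = 0.828
  x_3 = (6 - (-2)·0.769 - (-1.9)·0.965 - (3)·0.125) / (10.9) = 0.825
  x_4 = (1 - (-1)·0.769 - (-2)·0.965 - (4)·0.550) / (8) = 0.187
Residual b − A·x = (0.799, -0.671, 0.258, -1.021); ∞-norm = 1.021

1.021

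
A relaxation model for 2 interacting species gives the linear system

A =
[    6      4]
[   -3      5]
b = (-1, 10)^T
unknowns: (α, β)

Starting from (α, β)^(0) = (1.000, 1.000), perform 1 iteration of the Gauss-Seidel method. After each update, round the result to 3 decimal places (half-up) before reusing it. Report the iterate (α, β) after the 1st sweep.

Iteration 1:
  α = (-1 - (4)·1.000) / (6) = -0.833
  β = (10 - (-3)·-0.833) / (5) = 1.500

(-0.833, 1.500)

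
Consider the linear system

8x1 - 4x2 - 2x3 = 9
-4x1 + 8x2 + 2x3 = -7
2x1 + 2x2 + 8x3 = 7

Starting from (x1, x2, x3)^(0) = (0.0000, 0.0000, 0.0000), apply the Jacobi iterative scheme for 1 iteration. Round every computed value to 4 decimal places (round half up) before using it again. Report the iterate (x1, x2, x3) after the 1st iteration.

Iteration 1:
  x1 = (9 - (-4)·0.0000 - (-2)·0.0000) / (8) = 1.1250
  x2 = (-7 - (-4)·0.0000 - (2)·0.0000) / (8) = -0.8750
  x3 = (7 - (2)·0.0000 - (2)·0.0000) / (8) = 0.8750

(1.1250, -0.8750, 0.8750)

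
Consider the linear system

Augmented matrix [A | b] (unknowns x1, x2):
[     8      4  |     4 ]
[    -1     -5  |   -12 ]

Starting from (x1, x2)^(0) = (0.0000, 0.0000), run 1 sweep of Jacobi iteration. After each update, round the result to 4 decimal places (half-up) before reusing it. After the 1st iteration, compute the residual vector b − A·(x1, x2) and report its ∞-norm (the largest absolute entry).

Iteration 1:
  x1 = (4 - (4)·0.0000) / (8) = 0.5000
  x2 = (-12 - (-1)·0.0000) / (-5) = 2.4000
Residual b − A·x = (-9.6000, 0.5000); ∞-norm = 9.6000

9.6000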